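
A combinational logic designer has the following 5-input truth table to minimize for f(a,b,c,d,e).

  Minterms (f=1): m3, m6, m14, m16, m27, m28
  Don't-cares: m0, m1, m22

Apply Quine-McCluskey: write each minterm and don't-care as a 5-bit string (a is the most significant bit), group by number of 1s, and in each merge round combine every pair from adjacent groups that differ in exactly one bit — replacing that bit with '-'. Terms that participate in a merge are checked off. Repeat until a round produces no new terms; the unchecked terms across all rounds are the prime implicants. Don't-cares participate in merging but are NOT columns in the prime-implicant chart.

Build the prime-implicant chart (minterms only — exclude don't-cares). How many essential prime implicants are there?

5

size-2^0 implicants → 00000(✓)  00001(✓)  00011(✓)  00110(✓)  01110(✓)  10000(✓)  10110(✓)  11011  11100
size-2^1 implicants → -0000  -0110  0-110  000-1  0000-
Unchecked terms (primes): -0000, -0110, 0-110, 000-1, 0000-, 11011, 11100
Minterm coverage:
  m3 ⊆ 000-1 [E]
  m6 ⊆ -0110,0-110
  m14 ⊆ 0-110 [E]
  m16 ⊆ -0000 [E]
  m27 ⊆ 11011 [E]
  m28 ⊆ 11100 [E]
E = {-0000, 0-110, 000-1, 11011, 11100}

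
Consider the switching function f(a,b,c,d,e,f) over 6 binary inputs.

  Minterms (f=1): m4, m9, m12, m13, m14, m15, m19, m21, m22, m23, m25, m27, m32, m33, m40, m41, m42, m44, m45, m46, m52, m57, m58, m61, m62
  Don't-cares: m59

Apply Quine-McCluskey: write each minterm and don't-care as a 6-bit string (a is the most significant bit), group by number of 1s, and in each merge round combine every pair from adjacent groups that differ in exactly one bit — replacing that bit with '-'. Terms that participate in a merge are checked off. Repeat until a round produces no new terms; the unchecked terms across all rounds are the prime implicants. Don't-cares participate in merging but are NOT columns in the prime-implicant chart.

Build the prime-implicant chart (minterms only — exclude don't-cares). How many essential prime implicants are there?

8

[col 0] 000100*, 001001*, 001100*, 001101*, 001110*, 001111*, 010011*, 010101*, 010110*, 010111*, 011001*, 011011*, 100000*, 100001*, 101000*, 101001*, 101010*, 101100*, 101101*, 101110*, 110100, 111001*, 111010*, 111011*, 111101*, 111110*
[col 1] -01001*, -01100*, -01101*, -01110*, -11001*, -11011*, 0-1001*, 00-100, 001-01*, 0011-0*, 0011-1*, 00110-*, 00111-*, 01-011, 010-11, 0101-1, 01011-, 0110-1*, 1-1001*, 1-1010*, 1-1101*, 1-1110*, 10-000*, 10-001*, 10000-*, 101-00*, 101-01*, 101-10*, 1010-0*, 10100-*, 1011-0*, 10110-*, 111-01*, 111-10*, 1110-1*, 11101-
[col 2] --1001, -01-01, -011-0, -0110-, -110-1, 0011--, 1-1-01, 1-1-10, 10-00-, 101--0, 101-0-
Prime implicants: --1001, -01-01, -011-0, -0110-, -110-1, 00-100, 0011--, 01-011, 010-11, 0101-1, 01011-, 1-1-01, 1-1-10, 10-00-, 101--0, 101-0-, 110100, 11101-
PI chart (minterm → PIs covering it):
  4 | 00-100  (sole → essential)
  9 | --1001,-01-01
  12 | -011-0,-0110-,00-100,0011--
  13 | -01-01,-0110-,0011--
  14 | -011-0,0011--
  15 | 0011--  (sole → essential)
  19 | 01-011,010-11
  21 | 0101-1  (sole → essential)
  22 | 01011-  (sole → essential)
  23 | 010-11,0101-1,01011-
  25 | --1001,-110-1
  27 | -110-1,01-011
  32 | 10-00-  (sole → essential)
  33 | 10-00-  (sole → essential)
  40 | 10-00-,101--0,101-0-
  41 | --1001,-01-01,1-1-01,10-00-,101-0-
  42 | 1-1-10,101--0
  44 | -011-0,-0110-,101--0,101-0-
  45 | -01-01,-0110-,1-1-01,101-0-
  46 | -011-0,1-1-10,101--0
  52 | 110100  (sole → essential)
  57 | --1001,-110-1,1-1-01
  58 | 1-1-10,11101-
  61 | 1-1-01  (sole → essential)
  62 | 1-1-10  (sole → essential)
Essential prime implicants: 00-100, 0011--, 0101-1, 01011-, 1-1-01, 1-1-10, 10-00-, 110100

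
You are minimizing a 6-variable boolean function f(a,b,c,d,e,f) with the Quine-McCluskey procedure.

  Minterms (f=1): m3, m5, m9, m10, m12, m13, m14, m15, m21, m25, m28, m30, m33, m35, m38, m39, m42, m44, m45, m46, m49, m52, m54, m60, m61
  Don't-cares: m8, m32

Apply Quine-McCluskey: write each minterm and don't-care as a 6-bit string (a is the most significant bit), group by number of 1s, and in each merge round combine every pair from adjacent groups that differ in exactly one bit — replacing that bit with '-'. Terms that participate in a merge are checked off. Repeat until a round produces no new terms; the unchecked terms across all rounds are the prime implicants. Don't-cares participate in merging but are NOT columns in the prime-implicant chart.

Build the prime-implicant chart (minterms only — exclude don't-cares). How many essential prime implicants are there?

8

size-2^0 implicants → 000011(✓)  000101(✓)  001000(✓)  001001(✓)  001010(✓)  001100(✓)  001101(✓)  001110(✓)  001111(✓)  010101(✓)  011001(✓)  011100(✓)  011110(✓)  100000(✓)  100001(✓)  100011(✓)  100110(✓)  100111(✓)  101010(✓)  101100(✓)  101101(✓)  101110(✓)  110001(✓)  110100(✓)  110110(✓)  111100(✓)  111101(✓)
size-2^1 implicants → -00011  -01010(✓)  -01100(✓)  -01101(✓)  -01110(✓)  -11100(✓)  0-0101  0-1001  0-1100(✓)  0-1110(✓)  00-101  001-00(✓)  001-01(✓)  001-10(✓)  0010-0(✓)  00100-(✓)  0011-0(✓)  0011-1(✓)  00110-(✓)  00111-(✓)  0111-0(✓)  1-0001  1-0110  1-1100(✓)  1-1101(✓)  10-110  100-11  1000-1  10000-  10011-  101-10(✓)  1011-0(✓)  10110-(✓)  11-100  1101-0  11110-(✓)
size-2^2 implicants → --1100  -01-10  -011-0  -0110-  0-11-0  001--0  001-0-  0011--  1-110-
Unchecked terms (primes): --1100, -00011, -01-10, -011-0, -0110-, 0-0101, 0-1001, 0-11-0, 00-101, 001--0, 001-0-, 0011--, 1-0001, 1-0110, 1-110-, 10-110, 100-11, 1000-1, 10000-, 10011-, 11-100, 1101-0
Minterm coverage:
  m3 ⊆ -00011 [E]
  m5 ⊆ 0-0101,00-101
  m9 ⊆ 0-1001,001-0-
  m10 ⊆ -01-10,001--0
  m12 ⊆ --1100,-011-0,-0110-,0-11-0,001--0,001-0-,0011--
  m13 ⊆ -0110-,00-101,001-0-,0011--
  m14 ⊆ -01-10,-011-0,0-11-0,001--0,0011--
  m15 ⊆ 0011-- [E]
  m21 ⊆ 0-0101 [E]
  m25 ⊆ 0-1001 [E]
  m28 ⊆ --1100,0-11-0
  m30 ⊆ 0-11-0 [E]
  m33 ⊆ 1-0001,1000-1,10000-
  m35 ⊆ -00011,100-11,1000-1
  m38 ⊆ 1-0110,10-110,10011-
  m39 ⊆ 100-11,10011-
  m42 ⊆ -01-10 [E]
  m44 ⊆ --1100,-011-0,-0110-,1-110-
  m45 ⊆ -0110-,1-110-
  m46 ⊆ -01-10,-011-0,10-110
  m49 ⊆ 1-0001 [E]
  m52 ⊆ 11-100,1101-0
  m54 ⊆ 1-0110,1101-0
  m60 ⊆ --1100,1-110-,11-100
  m61 ⊆ 1-110- [E]
E = {-00011, -01-10, 0-0101, 0-1001, 0-11-0, 0011--, 1-0001, 1-110-}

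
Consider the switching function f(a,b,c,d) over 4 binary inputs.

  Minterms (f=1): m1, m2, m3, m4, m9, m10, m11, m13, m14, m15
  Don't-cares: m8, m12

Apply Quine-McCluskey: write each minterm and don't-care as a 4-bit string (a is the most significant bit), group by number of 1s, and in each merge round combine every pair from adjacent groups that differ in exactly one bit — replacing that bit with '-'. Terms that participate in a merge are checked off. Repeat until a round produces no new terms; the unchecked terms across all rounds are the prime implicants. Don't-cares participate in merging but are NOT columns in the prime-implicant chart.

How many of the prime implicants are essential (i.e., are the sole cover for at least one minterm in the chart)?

size-2^0 implicants → 0001(✓)  0010(✓)  0011(✓)  0100(✓)  1000(✓)  1001(✓)  1010(✓)  1011(✓)  1100(✓)  1101(✓)  1110(✓)  1111(✓)
size-2^1 implicants → -001(✓)  -010(✓)  -011(✓)  -100  00-1(✓)  001-(✓)  1-00(✓)  1-01(✓)  1-10(✓)  1-11(✓)  10-0(✓)  10-1(✓)  100-(✓)  101-(✓)  11-0(✓)  11-1(✓)  110-(✓)  111-(✓)
size-2^2 implicants → -0-1  -01-  1--0(✓)  1--1(✓)  1-0-(✓)  1-1-(✓)  10--(✓)  11--(✓)
size-2^3 implicants → 1---
Unchecked terms (primes): -0-1, -01-, -100, 1---
Minterm coverage:
  m1 ⊆ -0-1 [E]
  m2 ⊆ -01- [E]
  m3 ⊆ -0-1,-01-
  m4 ⊆ -100 [E]
  m9 ⊆ -0-1,1---
  m10 ⊆ -01-,1---
  m11 ⊆ -0-1,-01-,1---
  m13 ⊆ 1--- [E]
  m14 ⊆ 1--- [E]
  m15 ⊆ 1--- [E]
E = {-0-1, -01-, -100, 1---}

4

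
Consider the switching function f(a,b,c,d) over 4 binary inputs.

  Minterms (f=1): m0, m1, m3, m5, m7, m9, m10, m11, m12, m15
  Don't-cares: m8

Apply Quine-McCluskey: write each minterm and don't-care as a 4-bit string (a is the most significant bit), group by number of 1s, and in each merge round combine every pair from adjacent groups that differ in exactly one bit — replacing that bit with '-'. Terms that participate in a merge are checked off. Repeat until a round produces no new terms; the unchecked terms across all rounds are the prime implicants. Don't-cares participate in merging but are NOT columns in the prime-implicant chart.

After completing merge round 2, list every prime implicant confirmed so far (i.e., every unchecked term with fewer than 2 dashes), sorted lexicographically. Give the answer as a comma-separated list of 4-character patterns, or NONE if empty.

[col 0] 0000*, 0001*, 0011*, 0101*, 0111*, 1000*, 1001*, 1010*, 1011*, 1100*, 1111*
[col 1] -000*, -001*, -011*, -111*, 0-01*, 0-11*, 00-1*, 000-*, 01-1*, 1-00, 1-11*, 10-0*, 10-1*, 100-*, 101-*
[col 2] --11, -0-1, -00-, 0--1, 10--
Prime implicants: --11, -0-1, -00-, 0--1, 1-00, 10--

1-00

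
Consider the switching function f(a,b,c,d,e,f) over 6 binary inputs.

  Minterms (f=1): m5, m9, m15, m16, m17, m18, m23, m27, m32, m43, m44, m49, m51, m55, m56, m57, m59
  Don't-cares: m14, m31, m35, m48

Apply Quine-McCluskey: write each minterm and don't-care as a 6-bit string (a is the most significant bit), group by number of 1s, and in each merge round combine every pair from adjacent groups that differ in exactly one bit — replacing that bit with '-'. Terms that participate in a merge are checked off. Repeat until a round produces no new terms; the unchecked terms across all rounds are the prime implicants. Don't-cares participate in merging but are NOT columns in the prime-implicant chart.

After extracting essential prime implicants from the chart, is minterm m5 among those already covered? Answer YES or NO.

YES

Round 0: 000101 001001 001110✓ 001111✓ 010000✓ 010001✓ 010010✓ 010111✓ 011011✓ 011111✓ 100000✓ 100011✓ 101011✓ 101100 110000✓ 110001✓ 110011✓ 110111✓ 111000✓ 111001✓ 111011✓
Round 1: -10000✓ -10001✓ -10111 -11011 0-1111 00111- 01-111 0100-0 01000-✓ 011-11 1-0000 1-0011✓ 1-1011✓ 10-011✓ 11-000✓ 11-001✓ 11-011✓ 110-11 1100-1✓ 11000-✓ 1110-1✓ 11100-✓
Round 2: -1000- 1--011 11-0-1 11-00-
PIs = {-1000-, -10111, -11011, 0-1111, 000101, 001001, 00111-, 01-111, 0100-0, 011-11, 1--011, 1-0000, 101100, 11-0-1, 11-00-, 110-11}
Coverage chart:
  m5: 000101 ←essential
  m9: 001001 ←essential
  m15: 0-1111,00111-
  m16: -1000-,0100-0
  m17: -1000- ←essential
  m18: 0100-0 ←essential
  m23: -10111,01-111
  m27: -11011,011-11
  m32: 1-0000 ←essential
  m43: 1--011 ←essential
  m44: 101100 ←essential
  m49: -1000-,11-0-1,11-00-
  m51: 1--011,11-0-1,110-11
  m55: -10111,110-11
  m56: 11-00- ←essential
  m57: 11-0-1,11-00-
  m59: -11011,1--011,11-0-1
Essential: -1000-, 000101, 001001, 0100-0, 1--011, 1-0000, 101100, 11-00-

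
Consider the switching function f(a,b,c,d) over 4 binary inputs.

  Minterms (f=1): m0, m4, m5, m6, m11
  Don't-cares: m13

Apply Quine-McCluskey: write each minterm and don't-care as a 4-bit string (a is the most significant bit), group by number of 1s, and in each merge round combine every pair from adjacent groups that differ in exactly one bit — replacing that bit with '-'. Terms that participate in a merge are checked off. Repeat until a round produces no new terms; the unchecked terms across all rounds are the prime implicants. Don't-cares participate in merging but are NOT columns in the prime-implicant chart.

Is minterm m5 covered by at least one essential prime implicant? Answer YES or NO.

NO

Round 0: 0000✓ 0100✓ 0101✓ 0110✓ 1011 1101✓
Round 1: -101 0-00 01-0 010-
PIs = {-101, 0-00, 01-0, 010-, 1011}
Coverage chart:
  m0: 0-00 ←essential
  m4: 0-00,01-0,010-
  m5: -101,010-
  m6: 01-0 ←essential
  m11: 1011 ←essential
Essential: 0-00, 01-0, 1011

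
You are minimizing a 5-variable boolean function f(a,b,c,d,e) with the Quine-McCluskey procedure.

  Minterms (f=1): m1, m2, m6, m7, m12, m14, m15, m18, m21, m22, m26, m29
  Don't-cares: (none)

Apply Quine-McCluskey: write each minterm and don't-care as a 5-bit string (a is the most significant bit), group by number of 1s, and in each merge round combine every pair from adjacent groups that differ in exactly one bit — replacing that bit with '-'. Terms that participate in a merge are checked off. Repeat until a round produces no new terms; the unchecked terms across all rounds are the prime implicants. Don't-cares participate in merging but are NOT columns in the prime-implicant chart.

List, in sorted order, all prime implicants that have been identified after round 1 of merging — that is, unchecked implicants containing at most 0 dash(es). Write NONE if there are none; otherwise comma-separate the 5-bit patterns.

00001

[col 0] 00001, 00010*, 00110*, 00111*, 01100*, 01110*, 01111*, 10010*, 10101*, 10110*, 11010*, 11101*
[col 1] -0010*, -0110*, 0-110*, 0-111*, 00-10*, 0011-*, 011-0, 0111-*, 1-010, 1-101, 10-10*
[col 2] -0-10, 0-11-
Prime implicants: -0-10, 0-11-, 00001, 011-0, 1-010, 1-101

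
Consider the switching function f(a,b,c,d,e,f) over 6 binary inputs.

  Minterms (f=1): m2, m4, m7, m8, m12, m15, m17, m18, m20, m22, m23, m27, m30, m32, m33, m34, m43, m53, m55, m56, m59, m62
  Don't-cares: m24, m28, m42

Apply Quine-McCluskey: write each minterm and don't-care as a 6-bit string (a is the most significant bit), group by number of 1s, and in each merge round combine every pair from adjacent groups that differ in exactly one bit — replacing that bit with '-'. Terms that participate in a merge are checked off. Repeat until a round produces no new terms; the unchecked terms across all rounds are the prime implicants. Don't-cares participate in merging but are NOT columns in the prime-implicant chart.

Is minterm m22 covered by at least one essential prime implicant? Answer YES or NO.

NO

Round 0: 000010✓ 000100✓ 000111✓ 001000✓ 001100✓ 001111✓ 010001 010010✓ 010100✓ 010110✓ 010111✓ 011000✓ 011011✓ 011100✓ 011110✓ 100000✓ 100001✓ 100010✓ 101010✓ 101011✓ 110101✓ 110111✓ 111000✓ 111011✓ 111110✓
Round 1: -00010 -10111 -11000 -11011 -11110 0-0010 0-0100✓ 0-0111 0-1000✓ 0-1100✓ 00-100✓ 00-111 001-00✓ 01-100✓ 01-110✓ 010-10 0101-0✓ 01011- 011-00✓ 0111-0✓ 1-1011 10-010 1000-0 10000- 10101- 1101-1
Round 2: 0--100 0-1-00 01-1-0
PIs = {-00010, -10111, -11000, -11011, -11110, 0--100, 0-0010, 0-0111, 0-1-00, 00-111, 01-1-0, 010-10, 010001, 01011-, 1-1011, 10-010, 1000-0, 10000-, 10101-, 1101-1}
Coverage chart:
  m2: -00010,0-0010
  m4: 0--100 ←essential
  m7: 0-0111,00-111
  m8: 0-1-00 ←essential
  m12: 0--100,0-1-00
  m15: 00-111 ←essential
  m17: 010001 ←essential
  m18: 0-0010,010-10
  m20: 0--100,01-1-0
  m22: 01-1-0,010-10,01011-
  m23: -10111,0-0111,01011-
  m27: -11011 ←essential
  m30: -11110,01-1-0
  m32: 1000-0,10000-
  m33: 10000- ←essential
  m34: -00010,10-010,1000-0
  m43: 1-1011,10101-
  m53: 1101-1 ←essential
  m55: -10111,1101-1
  m56: -11000 ←essential
  m59: -11011,1-1011
  m62: -11110 ←essential
Essential: -11000, -11011, -11110, 0--100, 0-1-00, 00-111, 010001, 10000-, 1101-1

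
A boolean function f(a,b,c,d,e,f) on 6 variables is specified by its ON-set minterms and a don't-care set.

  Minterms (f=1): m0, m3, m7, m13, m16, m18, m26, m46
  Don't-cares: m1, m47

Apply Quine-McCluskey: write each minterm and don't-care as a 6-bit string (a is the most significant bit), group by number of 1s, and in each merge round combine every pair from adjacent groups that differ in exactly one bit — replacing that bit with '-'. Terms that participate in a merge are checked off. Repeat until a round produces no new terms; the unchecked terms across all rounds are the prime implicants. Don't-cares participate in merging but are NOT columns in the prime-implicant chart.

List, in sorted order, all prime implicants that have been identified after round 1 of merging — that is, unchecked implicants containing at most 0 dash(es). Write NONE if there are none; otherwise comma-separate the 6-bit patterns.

001101

size-2^0 implicants → 000000(✓)  000001(✓)  000011(✓)  000111(✓)  001101  010000(✓)  010010(✓)  011010(✓)  101110(✓)  101111(✓)
size-2^1 implicants → 0-0000  000-11  0000-1  00000-  01-010  0100-0  10111-
Unchecked terms (primes): 0-0000, 000-11, 0000-1, 00000-, 001101, 01-010, 0100-0, 10111-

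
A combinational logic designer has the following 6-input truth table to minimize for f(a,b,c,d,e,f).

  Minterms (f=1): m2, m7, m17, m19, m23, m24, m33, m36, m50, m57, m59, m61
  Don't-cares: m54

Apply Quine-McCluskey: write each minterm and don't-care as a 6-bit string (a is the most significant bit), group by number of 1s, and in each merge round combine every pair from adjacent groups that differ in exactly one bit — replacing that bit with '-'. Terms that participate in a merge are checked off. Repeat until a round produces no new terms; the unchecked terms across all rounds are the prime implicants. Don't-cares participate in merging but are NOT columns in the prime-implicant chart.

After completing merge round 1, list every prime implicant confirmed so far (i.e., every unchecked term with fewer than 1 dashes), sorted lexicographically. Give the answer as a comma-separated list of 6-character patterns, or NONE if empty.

size-2^0 implicants → 000010  000111(✓)  010001(✓)  010011(✓)  010111(✓)  011000  100001  100100  110010(✓)  110110(✓)  111001(✓)  111011(✓)  111101(✓)
size-2^1 implicants → 0-0111  010-11  0100-1  110-10  111-01  1110-1
Unchecked terms (primes): 0-0111, 000010, 010-11, 0100-1, 011000, 100001, 100100, 110-10, 111-01, 1110-1

000010, 011000, 100001, 100100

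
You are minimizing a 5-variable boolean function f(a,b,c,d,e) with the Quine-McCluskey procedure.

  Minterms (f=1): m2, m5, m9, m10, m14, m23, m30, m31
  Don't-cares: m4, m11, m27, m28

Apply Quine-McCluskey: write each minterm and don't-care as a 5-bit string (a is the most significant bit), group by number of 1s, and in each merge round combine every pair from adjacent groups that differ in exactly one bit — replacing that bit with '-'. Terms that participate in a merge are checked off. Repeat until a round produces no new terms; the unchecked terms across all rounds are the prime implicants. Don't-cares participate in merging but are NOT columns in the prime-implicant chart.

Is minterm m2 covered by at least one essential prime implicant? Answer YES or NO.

YES

[col 0] 00010*, 00100*, 00101*, 01001*, 01010*, 01011*, 01110*, 10111*, 11011*, 11100*, 11110*, 11111*
[col 1] -1011, -1110, 0-010, 0010-, 01-10, 010-1, 0101-, 1-111, 11-11, 111-0, 1111-
Prime implicants: -1011, -1110, 0-010, 0010-, 01-10, 010-1, 0101-, 1-111, 11-11, 111-0, 1111-
PI chart (minterm → PIs covering it):
  2 | 0-010  (sole → essential)
  5 | 0010-  (sole → essential)
  9 | 010-1  (sole → essential)
  10 | 0-010,01-10,0101-
  14 | -1110,01-10
  23 | 1-111  (sole → essential)
  30 | -1110,111-0,1111-
  31 | 1-111,11-11,1111-
Essential prime implicants: 0-010, 0010-, 010-1, 1-111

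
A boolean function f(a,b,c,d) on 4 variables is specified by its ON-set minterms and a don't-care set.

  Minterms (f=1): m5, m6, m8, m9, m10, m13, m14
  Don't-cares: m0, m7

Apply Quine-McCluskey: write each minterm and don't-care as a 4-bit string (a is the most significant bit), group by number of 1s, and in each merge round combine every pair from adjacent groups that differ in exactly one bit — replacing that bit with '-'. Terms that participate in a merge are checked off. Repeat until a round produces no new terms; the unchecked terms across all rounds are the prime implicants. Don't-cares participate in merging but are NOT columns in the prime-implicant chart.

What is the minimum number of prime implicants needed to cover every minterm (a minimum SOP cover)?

4

[col 0] 0000*, 0101*, 0110*, 0111*, 1000*, 1001*, 1010*, 1101*, 1110*
[col 1] -000, -101, -110, 01-1, 011-, 1-01, 1-10, 10-0, 100-
Prime implicants: -000, -101, -110, 01-1, 011-, 1-01, 1-10, 10-0, 100-
PI chart (minterm → PIs covering it):
  5 | -101,01-1
  6 | -110,011-
  8 | -000,10-0,100-
  9 | 1-01,100-
  10 | 1-10,10-0
  13 | -101,1-01
  14 | -110,1-10
(no essential prime implicants)
Petrick residual → -101, -110, 1-01, 10-0
Minimum SOP uses 4 PIs: bc'd + bcd' + ac'd + ab'd'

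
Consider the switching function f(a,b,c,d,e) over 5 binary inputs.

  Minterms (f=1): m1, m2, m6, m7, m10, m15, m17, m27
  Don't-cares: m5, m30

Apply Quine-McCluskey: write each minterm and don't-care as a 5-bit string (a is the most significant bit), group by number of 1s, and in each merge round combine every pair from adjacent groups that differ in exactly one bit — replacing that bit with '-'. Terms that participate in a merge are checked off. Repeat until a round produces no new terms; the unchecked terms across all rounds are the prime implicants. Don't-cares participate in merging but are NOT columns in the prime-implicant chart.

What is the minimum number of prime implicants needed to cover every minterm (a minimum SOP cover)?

[col 0] 00001*, 00010*, 00101*, 00110*, 00111*, 01010*, 01111*, 10001*, 11011, 11110
[col 1] -0001, 0-010, 0-111, 00-01, 00-10, 001-1, 0011-
Prime implicants: -0001, 0-010, 0-111, 00-01, 00-10, 001-1, 0011-, 11011, 11110
PI chart (minterm → PIs covering it):
  1 | -0001,00-01
  2 | 0-010,00-10
  6 | 00-10,0011-
  7 | 0-111,001-1,0011-
  10 | 0-010  (sole → essential)
  15 | 0-111  (sole → essential)
  17 | -0001  (sole → essential)
  27 | 11011  (sole → essential)
Essential prime implicants: -0001, 0-010, 0-111, 11011
Petrick residual → 00-10
Minimum SOP uses 5 PIs: b'c'd'e + a'c'de' + a'cde + a'b'de' + abc'de

5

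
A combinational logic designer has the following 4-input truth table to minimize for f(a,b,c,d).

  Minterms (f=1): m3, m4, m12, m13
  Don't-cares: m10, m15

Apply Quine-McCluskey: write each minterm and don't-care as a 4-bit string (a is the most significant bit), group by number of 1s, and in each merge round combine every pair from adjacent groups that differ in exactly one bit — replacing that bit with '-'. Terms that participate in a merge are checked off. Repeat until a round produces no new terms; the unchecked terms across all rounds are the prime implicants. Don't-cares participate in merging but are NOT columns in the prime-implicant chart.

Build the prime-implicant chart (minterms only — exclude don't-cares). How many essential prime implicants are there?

[col 0] 0011, 0100*, 1010, 1100*, 1101*, 1111*
[col 1] -100, 11-1, 110-
Prime implicants: -100, 0011, 1010, 11-1, 110-
PI chart (minterm → PIs covering it):
  3 | 0011  (sole → essential)
  4 | -100  (sole → essential)
  12 | -100,110-
  13 | 11-1,110-
Essential prime implicants: -100, 0011

2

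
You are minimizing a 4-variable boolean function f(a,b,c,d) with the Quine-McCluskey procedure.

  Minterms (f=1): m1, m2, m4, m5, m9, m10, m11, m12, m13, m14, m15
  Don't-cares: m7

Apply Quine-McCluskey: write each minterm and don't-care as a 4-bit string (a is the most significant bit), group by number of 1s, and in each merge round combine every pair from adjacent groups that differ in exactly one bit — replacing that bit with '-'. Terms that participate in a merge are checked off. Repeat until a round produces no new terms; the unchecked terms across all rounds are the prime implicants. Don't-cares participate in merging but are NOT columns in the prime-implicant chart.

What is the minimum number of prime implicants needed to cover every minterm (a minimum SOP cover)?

4

Round 0: 0001✓ 0010✓ 0100✓ 0101✓ 0111✓ 1001✓ 1010✓ 1011✓ 1100✓ 1101✓ 1110✓ 1111✓
Round 1: -001✓ -010 -100✓ -101✓ -111✓ 0-01✓ 01-1✓ 010-✓ 1-01✓ 1-10✓ 1-11✓ 10-1✓ 101-✓ 11-0✓ 11-1✓ 110-✓ 111-✓
Round 2: --01 -1-1 -10- 1--1 1-1- 11--
PIs = {--01, -010, -1-1, -10-, 1--1, 1-1-, 11--}
Coverage chart:
  m1: --01 ←essential
  m2: -010 ←essential
  m4: -10- ←essential
  m5: --01,-1-1,-10-
  m9: --01,1--1
  m10: -010,1-1-
  m11: 1--1,1-1-
  m12: -10-,11--
  m13: --01,-1-1,-10-,1--1,11--
  m14: 1-1-,11--
  m15: -1-1,1--1,1-1-,11--
Essential: --01, -010, -10-
Petrick residual → 1-1-
Min cover (4 terms): c'd + b'cd' + bc' + ac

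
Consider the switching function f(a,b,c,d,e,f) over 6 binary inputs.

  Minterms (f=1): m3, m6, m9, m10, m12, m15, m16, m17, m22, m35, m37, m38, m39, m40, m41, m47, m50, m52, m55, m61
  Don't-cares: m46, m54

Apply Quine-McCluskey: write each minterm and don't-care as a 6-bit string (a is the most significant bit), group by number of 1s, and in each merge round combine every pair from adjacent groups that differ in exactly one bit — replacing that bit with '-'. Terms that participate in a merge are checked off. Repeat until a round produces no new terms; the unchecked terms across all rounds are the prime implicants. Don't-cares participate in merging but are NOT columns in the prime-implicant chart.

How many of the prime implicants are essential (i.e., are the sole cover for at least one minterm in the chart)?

size-2^0 implicants → 000011(✓)  000110(✓)  001001(✓)  001010  001100  001111(✓)  010000(✓)  010001(✓)  010110(✓)  100011(✓)  100101(✓)  100110(✓)  100111(✓)  101000(✓)  101001(✓)  101110(✓)  101111(✓)  110010(✓)  110100(✓)  110110(✓)  110111(✓)  111101
size-2^1 implicants → -00011  -00110(✓)  -01001  -01111  -10110(✓)  0-0110(✓)  01000-  1-0110(✓)  1-0111(✓)  10-110(✓)  10-111(✓)  100-11  1001-1  10011-(✓)  10100-  10111-(✓)  110-10  1101-0  11011-(✓)
size-2^2 implicants → --0110  1-011-  10-11-
Unchecked terms (primes): --0110, -00011, -01001, -01111, 001010, 001100, 01000-, 1-011-, 10-11-, 100-11, 1001-1, 10100-, 110-10, 1101-0, 111101
Minterm coverage:
  m3 ⊆ -00011 [E]
  m6 ⊆ --0110 [E]
  m9 ⊆ -01001 [E]
  m10 ⊆ 001010 [E]
  m12 ⊆ 001100 [E]
  m15 ⊆ -01111 [E]
  m16 ⊆ 01000- [E]
  m17 ⊆ 01000- [E]
  m22 ⊆ --0110 [E]
  m35 ⊆ -00011,100-11
  m37 ⊆ 1001-1 [E]
  m38 ⊆ --0110,1-011-,10-11-
  m39 ⊆ 1-011-,10-11-,100-11,1001-1
  m40 ⊆ 10100- [E]
  m41 ⊆ -01001,10100-
  m47 ⊆ -01111,10-11-
  m50 ⊆ 110-10 [E]
  m52 ⊆ 1101-0 [E]
  m55 ⊆ 1-011- [E]
  m61 ⊆ 111101 [E]
E = {--0110, -00011, -01001, -01111, 001010, 001100, 01000-, 1-011-, 1001-1, 10100-, 110-10, 1101-0, 111101}

13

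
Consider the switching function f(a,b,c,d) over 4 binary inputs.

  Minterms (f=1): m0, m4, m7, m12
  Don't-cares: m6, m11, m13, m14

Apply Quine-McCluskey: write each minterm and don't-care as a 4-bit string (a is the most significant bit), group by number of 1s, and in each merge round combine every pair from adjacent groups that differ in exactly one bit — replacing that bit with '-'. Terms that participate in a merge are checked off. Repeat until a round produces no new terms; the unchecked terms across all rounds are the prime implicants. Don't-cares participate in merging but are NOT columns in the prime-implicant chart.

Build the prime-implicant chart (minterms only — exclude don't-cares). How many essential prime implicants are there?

Round 0: 0000✓ 0100✓ 0110✓ 0111✓ 1011 1100✓ 1101✓ 1110✓
Round 1: -100✓ -110✓ 0-00 01-0✓ 011- 11-0✓ 110-
Round 2: -1-0
PIs = {-1-0, 0-00, 011-, 1011, 110-}
Coverage chart:
  m0: 0-00 ←essential
  m4: -1-0,0-00
  m7: 011- ←essential
  m12: -1-0,110-
Essential: 0-00, 011-

2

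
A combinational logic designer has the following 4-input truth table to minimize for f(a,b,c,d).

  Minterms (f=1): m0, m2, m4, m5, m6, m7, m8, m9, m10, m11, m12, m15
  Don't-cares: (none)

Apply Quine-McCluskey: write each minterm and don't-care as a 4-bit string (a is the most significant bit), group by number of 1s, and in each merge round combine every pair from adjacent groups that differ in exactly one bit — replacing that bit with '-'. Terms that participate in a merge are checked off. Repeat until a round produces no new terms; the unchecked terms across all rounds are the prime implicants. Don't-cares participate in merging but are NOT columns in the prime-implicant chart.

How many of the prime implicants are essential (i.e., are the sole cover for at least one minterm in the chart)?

3

Round 0: 0000✓ 0010✓ 0100✓ 0101✓ 0110✓ 0111✓ 1000✓ 1001✓ 1010✓ 1011✓ 1100✓ 1111✓
Round 1: -000✓ -010✓ -100✓ -111 0-00✓ 0-10✓ 00-0✓ 01-0✓ 01-1✓ 010-✓ 011-✓ 1-00✓ 1-11 10-0✓ 10-1✓ 100-✓ 101-✓
Round 2: --00 -0-0 0--0 01-- 10--
PIs = {--00, -0-0, -111, 0--0, 01--, 1-11, 10--}
Coverage chart:
  m0: --00,-0-0,0--0
  m2: -0-0,0--0
  m4: --00,0--0,01--
  m5: 01-- ←essential
  m6: 0--0,01--
  m7: -111,01--
  m8: --00,-0-0,10--
  m9: 10-- ←essential
  m10: -0-0,10--
  m11: 1-11,10--
  m12: --00 ←essential
  m15: -111,1-11
Essential: --00, 01--, 10--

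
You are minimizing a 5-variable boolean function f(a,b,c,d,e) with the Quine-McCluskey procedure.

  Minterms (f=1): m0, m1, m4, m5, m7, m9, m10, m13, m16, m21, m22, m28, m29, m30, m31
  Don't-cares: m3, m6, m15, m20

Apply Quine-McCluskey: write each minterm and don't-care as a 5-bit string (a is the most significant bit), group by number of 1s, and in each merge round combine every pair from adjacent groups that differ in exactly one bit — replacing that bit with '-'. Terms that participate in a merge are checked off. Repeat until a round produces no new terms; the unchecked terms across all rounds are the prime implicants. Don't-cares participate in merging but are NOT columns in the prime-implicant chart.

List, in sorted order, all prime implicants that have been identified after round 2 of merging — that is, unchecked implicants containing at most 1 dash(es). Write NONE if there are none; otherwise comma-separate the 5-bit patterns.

size-2^0 implicants → 00000(✓)  00001(✓)  00011(✓)  00100(✓)  00101(✓)  00110(✓)  00111(✓)  01001(✓)  01010  01101(✓)  01111(✓)  10000(✓)  10100(✓)  10101(✓)  10110(✓)  11100(✓)  11101(✓)  11110(✓)  11111(✓)
size-2^1 implicants → -0000(✓)  -0100(✓)  -0101(✓)  -0110(✓)  -1101(✓)  -1111(✓)  0-001(✓)  0-101(✓)  0-111(✓)  00-00(✓)  00-01(✓)  00-11(✓)  000-1(✓)  0000-(✓)  001-0(✓)  001-1(✓)  0010-(✓)  0011-(✓)  01-01(✓)  011-1(✓)  1-100(✓)  1-101(✓)  1-110(✓)  10-00(✓)  101-0(✓)  1010-(✓)  111-0(✓)  111-1(✓)  1110-(✓)  1111-(✓)
size-2^2 implicants → --101  -0-00  -01-0  -010-  -11-1  0--01  0-1-1  00--1  00-0-  001--  1-1-0  1-10-  111--
Unchecked terms (primes): --101, -0-00, -01-0, -010-, -11-1, 0--01, 0-1-1, 00--1, 00-0-, 001--, 01010, 1-1-0, 1-10-, 111--

01010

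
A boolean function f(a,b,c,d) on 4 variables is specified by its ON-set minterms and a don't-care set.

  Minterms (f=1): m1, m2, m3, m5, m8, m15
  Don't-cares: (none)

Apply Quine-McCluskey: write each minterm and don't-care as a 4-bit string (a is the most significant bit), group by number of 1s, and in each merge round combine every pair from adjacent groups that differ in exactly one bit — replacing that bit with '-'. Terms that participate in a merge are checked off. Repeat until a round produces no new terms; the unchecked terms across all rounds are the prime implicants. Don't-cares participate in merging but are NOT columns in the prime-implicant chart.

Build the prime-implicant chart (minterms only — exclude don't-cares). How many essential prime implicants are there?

4

size-2^0 implicants → 0001(✓)  0010(✓)  0011(✓)  0101(✓)  1000  1111
size-2^1 implicants → 0-01  00-1  001-
Unchecked terms (primes): 0-01, 00-1, 001-, 1000, 1111
Minterm coverage:
  m1 ⊆ 0-01,00-1
  m2 ⊆ 001- [E]
  m3 ⊆ 00-1,001-
  m5 ⊆ 0-01 [E]
  m8 ⊆ 1000 [E]
  m15 ⊆ 1111 [E]
E = {0-01, 001-, 1000, 1111}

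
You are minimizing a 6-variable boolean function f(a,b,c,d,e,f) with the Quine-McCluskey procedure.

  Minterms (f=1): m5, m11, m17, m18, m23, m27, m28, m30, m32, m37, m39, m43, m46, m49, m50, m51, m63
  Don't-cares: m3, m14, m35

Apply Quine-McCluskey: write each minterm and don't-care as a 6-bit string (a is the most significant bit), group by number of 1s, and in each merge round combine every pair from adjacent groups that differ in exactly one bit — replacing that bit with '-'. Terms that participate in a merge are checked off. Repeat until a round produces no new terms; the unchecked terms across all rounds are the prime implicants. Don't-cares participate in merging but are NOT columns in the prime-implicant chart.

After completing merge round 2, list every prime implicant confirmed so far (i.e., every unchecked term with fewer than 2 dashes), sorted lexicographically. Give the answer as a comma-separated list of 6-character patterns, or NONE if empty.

size-2^0 implicants → 000011(✓)  000101(✓)  001011(✓)  001110(✓)  010001(✓)  010010(✓)  010111  011011(✓)  011100(✓)  011110(✓)  100000  100011(✓)  100101(✓)  100111(✓)  101011(✓)  101110(✓)  110001(✓)  110010(✓)  110011(✓)  111111
size-2^1 implicants → -00011(✓)  -00101  -01011(✓)  -01110  -10001  -10010  0-1011  0-1110  00-011(✓)  0111-0  1-0011  10-011(✓)  100-11  1001-1  1100-1  11001-
size-2^2 implicants → -0-011
Unchecked terms (primes): -0-011, -00101, -01110, -10001, -10010, 0-1011, 0-1110, 010111, 0111-0, 1-0011, 100-11, 100000, 1001-1, 1100-1, 11001-, 111111

-00101, -01110, -10001, -10010, 0-1011, 0-1110, 010111, 0111-0, 1-0011, 100-11, 100000, 1001-1, 1100-1, 11001-, 111111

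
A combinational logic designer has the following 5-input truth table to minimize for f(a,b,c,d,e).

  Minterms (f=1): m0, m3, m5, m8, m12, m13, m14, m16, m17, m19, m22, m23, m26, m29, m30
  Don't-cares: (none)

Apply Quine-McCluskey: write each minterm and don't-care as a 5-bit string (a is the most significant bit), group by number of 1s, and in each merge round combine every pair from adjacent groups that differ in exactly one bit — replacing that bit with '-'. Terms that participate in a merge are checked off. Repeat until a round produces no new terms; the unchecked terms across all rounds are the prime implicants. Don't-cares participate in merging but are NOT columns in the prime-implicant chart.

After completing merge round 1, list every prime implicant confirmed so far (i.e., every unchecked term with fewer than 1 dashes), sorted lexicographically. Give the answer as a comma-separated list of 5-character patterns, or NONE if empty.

Round 0: 00000✓ 00011✓ 00101✓ 01000✓ 01100✓ 01101✓ 01110✓ 10000✓ 10001✓ 10011✓ 10110✓ 10111✓ 11010✓ 11101✓ 11110✓
Round 1: -0000 -0011 -1101 -1110 0-000 0-101 01-00 011-0 0110- 1-110 10-11 100-1 1000- 1011- 11-10
PIs = {-0000, -0011, -1101, -1110, 0-000, 0-101, 01-00, 011-0, 0110-, 1-110, 10-11, 100-1, 1000-, 1011-, 11-10}

NONE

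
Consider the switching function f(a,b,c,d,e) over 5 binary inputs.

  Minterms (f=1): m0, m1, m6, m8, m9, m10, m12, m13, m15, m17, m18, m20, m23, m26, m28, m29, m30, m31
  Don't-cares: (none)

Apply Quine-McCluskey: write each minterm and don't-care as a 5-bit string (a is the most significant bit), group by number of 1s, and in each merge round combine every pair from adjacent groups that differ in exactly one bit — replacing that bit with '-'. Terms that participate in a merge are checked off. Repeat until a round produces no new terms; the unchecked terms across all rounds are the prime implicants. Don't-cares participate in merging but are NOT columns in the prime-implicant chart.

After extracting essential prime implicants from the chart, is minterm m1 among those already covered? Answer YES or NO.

[col 0] 00000*, 00001*, 00110, 01000*, 01001*, 01010*, 01100*, 01101*, 01111*, 10001*, 10010*, 10100*, 10111*, 11010*, 11100*, 11101*, 11110*, 11111*
[col 1] -0001, -1010, -1100*, -1101*, -1111*, 0-000*, 0-001*, 0000-*, 01-00*, 01-01*, 010-0, 0100-*, 011-1*, 0110-*, 1-010, 1-100, 1-111, 11-10, 111-0*, 111-1*, 1110-*, 1111-*
[col 2] -11-1, -110-, 0-00-, 01-0-, 111--
Prime implicants: -0001, -1010, -11-1, -110-, 0-00-, 00110, 01-0-, 010-0, 1-010, 1-100, 1-111, 11-10, 111--
PI chart (minterm → PIs covering it):
  0 | 0-00-  (sole → essential)
  1 | -0001,0-00-
  6 | 00110  (sole → essential)
  8 | 0-00-,01-0-,010-0
  9 | 0-00-,01-0-
  10 | -1010,010-0
  12 | -110-,01-0-
  13 | -11-1,-110-,01-0-
  15 | -11-1  (sole → essential)
  17 | -0001  (sole → essential)
  18 | 1-010  (sole → essential)
  20 | 1-100  (sole → essential)
  23 | 1-111  (sole → essential)
  26 | -1010,1-010,11-10
  28 | -110-,1-100,111--
  29 | -11-1,-110-,111--
  30 | 11-10,111--
  31 | -11-1,1-111,111--
Essential prime implicants: -0001, -11-1, 0-00-, 00110, 1-010, 1-100, 1-111

YES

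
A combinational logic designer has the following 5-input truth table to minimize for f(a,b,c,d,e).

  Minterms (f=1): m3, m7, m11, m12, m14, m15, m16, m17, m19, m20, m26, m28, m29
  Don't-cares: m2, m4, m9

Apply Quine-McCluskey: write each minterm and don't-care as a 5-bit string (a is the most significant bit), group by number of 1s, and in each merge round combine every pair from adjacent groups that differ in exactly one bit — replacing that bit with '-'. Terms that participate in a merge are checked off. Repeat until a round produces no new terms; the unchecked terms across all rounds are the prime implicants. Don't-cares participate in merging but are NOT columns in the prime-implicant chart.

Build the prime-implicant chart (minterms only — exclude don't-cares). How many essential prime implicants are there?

3

[col 0] 00010*, 00011*, 00100*, 00111*, 01001*, 01011*, 01100*, 01110*, 01111*, 10000*, 10001*, 10011*, 10100*, 11010, 11100*, 11101*
[col 1] -0011, -0100*, -1100*, 0-011*, 0-100*, 0-111*, 00-11*, 0001-, 01-11*, 010-1, 011-0, 0111-, 1-100*, 10-00, 100-1, 1000-, 1110-
[col 2] --100, 0--11
Prime implicants: --100, -0011, 0--11, 0001-, 010-1, 011-0, 0111-, 10-00, 100-1, 1000-, 11010, 1110-
PI chart (minterm → PIs covering it):
  3 | -0011,0--11,0001-
  7 | 0--11  (sole → essential)
  11 | 0--11,010-1
  12 | --100,011-0
  14 | 011-0,0111-
  15 | 0--11,0111-
  16 | 10-00,1000-
  17 | 100-1,1000-
  19 | -0011,100-1
  20 | --100,10-00
  26 | 11010  (sole → essential)
  28 | --100,1110-
  29 | 1110-  (sole → essential)
Essential prime implicants: 0--11, 11010, 1110-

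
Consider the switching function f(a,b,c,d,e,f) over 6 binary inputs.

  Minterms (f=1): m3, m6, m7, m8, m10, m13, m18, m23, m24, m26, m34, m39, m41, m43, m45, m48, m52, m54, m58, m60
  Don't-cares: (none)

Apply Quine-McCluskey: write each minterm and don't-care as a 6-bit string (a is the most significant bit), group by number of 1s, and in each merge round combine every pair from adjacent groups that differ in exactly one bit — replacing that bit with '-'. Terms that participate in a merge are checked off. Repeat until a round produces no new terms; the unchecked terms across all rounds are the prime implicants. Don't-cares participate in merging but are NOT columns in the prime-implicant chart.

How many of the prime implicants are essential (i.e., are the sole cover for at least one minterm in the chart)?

13

Round 0: 000011✓ 000110✓ 000111✓ 001000✓ 001010✓ 001101✓ 010010✓ 010111✓ 011000✓ 011010✓ 100010 100111✓ 101001✓ 101011✓ 101101✓ 110000✓ 110100✓ 110110✓ 111010✓ 111100✓
Round 1: -00111 -01101 -11010 0-0111 0-1000✓ 0-1010✓ 000-11 00011- 0010-0✓ 01-010 0110-0✓ 101-01 1010-1 11-100 110-00 1101-0
Round 2: 0-10-0
PIs = {-00111, -01101, -11010, 0-0111, 0-10-0, 000-11, 00011-, 01-010, 100010, 101-01, 1010-1, 11-100, 110-00, 1101-0}
Coverage chart:
  m3: 000-11 ←essential
  m6: 00011- ←essential
  m7: -00111,0-0111,000-11,00011-
  m8: 0-10-0 ←essential
  m10: 0-10-0 ←essential
  m13: -01101 ←essential
  m18: 01-010 ←essential
  m23: 0-0111 ←essential
  m24: 0-10-0 ←essential
  m26: -11010,0-10-0,01-010
  m34: 100010 ←essential
  m39: -00111 ←essential
  m41: 101-01,1010-1
  m43: 1010-1 ←essential
  m45: -01101,101-01
  m48: 110-00 ←essential
  m52: 11-100,110-00,1101-0
  m54: 1101-0 ←essential
  m58: -11010 ←essential
  m60: 11-100 ←essential
Essential: -00111, -01101, -11010, 0-0111, 0-10-0, 000-11, 00011-, 01-010, 100010, 1010-1, 11-100, 110-00, 1101-0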